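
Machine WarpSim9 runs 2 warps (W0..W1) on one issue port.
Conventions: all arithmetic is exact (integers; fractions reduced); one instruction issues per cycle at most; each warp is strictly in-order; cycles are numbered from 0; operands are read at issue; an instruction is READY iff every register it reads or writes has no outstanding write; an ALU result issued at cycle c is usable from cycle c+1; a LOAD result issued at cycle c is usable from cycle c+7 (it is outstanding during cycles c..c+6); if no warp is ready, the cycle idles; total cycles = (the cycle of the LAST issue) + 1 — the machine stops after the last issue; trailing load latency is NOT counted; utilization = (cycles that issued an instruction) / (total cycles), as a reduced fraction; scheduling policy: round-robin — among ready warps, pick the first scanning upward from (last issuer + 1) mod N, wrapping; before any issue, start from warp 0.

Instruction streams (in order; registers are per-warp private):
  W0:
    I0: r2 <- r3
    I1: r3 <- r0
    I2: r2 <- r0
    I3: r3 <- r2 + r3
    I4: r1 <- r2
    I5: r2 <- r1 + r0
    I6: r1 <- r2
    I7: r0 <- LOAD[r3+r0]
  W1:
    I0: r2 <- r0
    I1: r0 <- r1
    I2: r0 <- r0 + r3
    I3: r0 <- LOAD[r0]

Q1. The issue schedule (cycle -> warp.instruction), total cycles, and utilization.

cycle 0: W0.I0
cycle 1: W1.I0
cycle 2: W0.I1
cycle 3: W1.I1
cycle 4: W0.I2
cycle 5: W1.I2
cycle 6: W0.I3
cycle 7: W1.I3
cycle 8: W0.I4
cycle 9: W0.I5
cycle 10: W0.I6
cycle 11: W0.I7

Answer: 12 cycles, utilization 1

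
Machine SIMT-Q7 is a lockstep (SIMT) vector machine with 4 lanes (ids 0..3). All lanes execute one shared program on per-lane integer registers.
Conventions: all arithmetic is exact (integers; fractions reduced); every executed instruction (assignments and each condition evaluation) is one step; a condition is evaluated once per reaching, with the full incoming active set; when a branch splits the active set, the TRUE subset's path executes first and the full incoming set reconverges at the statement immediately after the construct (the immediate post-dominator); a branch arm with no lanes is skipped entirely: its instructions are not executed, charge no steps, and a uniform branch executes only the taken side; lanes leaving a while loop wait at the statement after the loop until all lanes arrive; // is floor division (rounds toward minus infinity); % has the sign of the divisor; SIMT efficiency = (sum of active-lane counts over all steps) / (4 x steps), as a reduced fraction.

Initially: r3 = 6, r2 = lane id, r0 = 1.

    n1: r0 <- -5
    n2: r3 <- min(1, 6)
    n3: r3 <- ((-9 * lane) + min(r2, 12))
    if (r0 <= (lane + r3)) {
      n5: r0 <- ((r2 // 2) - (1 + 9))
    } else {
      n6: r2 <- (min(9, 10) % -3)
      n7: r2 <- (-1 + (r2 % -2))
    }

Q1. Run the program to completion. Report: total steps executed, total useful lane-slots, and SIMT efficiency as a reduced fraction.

Answer: 7 steps, 23 useful, 23/28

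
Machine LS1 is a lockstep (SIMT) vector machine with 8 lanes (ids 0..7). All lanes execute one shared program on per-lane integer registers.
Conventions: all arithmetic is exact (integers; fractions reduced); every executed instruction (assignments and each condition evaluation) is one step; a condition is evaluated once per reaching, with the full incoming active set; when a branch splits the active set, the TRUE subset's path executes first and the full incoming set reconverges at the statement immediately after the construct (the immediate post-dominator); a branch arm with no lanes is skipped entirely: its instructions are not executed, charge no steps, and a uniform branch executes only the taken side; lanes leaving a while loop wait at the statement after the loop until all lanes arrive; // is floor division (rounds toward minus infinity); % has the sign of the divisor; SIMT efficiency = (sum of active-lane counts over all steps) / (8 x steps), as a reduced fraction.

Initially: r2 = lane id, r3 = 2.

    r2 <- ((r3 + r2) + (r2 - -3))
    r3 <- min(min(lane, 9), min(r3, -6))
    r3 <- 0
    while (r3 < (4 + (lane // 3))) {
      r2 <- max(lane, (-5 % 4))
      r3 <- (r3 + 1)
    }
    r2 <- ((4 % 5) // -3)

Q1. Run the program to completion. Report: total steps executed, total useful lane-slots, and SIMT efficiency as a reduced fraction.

Answer: 23 steps, 157 useful, 157/184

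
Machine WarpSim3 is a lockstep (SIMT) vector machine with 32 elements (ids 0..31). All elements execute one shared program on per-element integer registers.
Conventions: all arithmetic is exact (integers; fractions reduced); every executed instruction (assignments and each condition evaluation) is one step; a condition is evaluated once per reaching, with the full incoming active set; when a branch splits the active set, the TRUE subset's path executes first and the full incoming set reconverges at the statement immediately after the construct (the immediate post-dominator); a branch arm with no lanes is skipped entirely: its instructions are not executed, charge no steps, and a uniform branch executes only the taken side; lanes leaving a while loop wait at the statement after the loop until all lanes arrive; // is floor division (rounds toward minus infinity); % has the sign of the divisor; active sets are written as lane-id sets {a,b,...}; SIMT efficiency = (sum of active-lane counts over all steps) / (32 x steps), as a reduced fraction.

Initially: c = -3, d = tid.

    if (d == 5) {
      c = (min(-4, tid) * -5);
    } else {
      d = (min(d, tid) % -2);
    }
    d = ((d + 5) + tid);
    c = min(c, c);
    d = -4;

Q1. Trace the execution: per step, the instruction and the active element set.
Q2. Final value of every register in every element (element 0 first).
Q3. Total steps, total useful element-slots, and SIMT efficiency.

step 0: eval (d == 5)                {0,1,2,3,4,5,6,7,8,9,10,11,12,13,14,15,16,17,18,19,20,21,22,23,24,25,26,27,28,29,30,31}
step 1: c <- (min(-4, tid) * -5)     {5}
step 2: d <- (min(d, tid) % -2)      {0,1,2,3,4,6,7,8,9,10,11,12,13,14,15,16,17,18,19,20,21,22,23,24,25,26,27,28,29,30,31}
step 3: d <- ((d + 5) + tid)         {0,1,2,3,4,5,6,7,8,9,10,11,12,13,14,15,16,17,18,19,20,21,22,23,24,25,26,27,28,29,30,31}
step 4: c <- min(c, c)               {0,1,2,3,4,5,6,7,8,9,10,11,12,13,14,15,16,17,18,19,20,21,22,23,24,25,26,27,28,29,30,31}
step 5: d <- -4                      {0,1,2,3,4,5,6,7,8,9,10,11,12,13,14,15,16,17,18,19,20,21,22,23,24,25,26,27,28,29,30,31}

Answer: 6 steps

c: -3,-3,-3,-3,-3,20,-3,-3,-3,-3,-3,-3,-3,-3,-3,-3,-3,-3,-3,-3,-3,-3,-3,-3,-3,-3,-3,-3,-3,-3,-3,-3
d: -4,-4,-4,-4,-4,-4,-4,-4,-4,-4,-4,-4,-4,-4,-4,-4,-4,-4,-4,-4,-4,-4,-4,-4,-4,-4,-4,-4,-4,-4,-4,-4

steps = 6; useful = 160; efficiency = 160/192 = 5/6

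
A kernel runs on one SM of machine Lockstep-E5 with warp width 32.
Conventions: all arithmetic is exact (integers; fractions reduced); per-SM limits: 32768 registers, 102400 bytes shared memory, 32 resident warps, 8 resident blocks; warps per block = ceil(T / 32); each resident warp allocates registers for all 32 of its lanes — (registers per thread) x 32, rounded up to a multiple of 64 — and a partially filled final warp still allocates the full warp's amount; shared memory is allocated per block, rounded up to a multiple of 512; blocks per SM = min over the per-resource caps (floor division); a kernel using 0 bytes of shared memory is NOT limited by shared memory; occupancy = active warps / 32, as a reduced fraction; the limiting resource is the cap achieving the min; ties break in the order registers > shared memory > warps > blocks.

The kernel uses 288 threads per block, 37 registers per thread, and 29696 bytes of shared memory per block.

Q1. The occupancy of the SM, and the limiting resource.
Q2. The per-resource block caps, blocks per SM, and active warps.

Answer: occupancy 9/16, limited by registers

registers: 2 blocks
shared memory: 3 blocks
warps: 3 blocks
blocks: 8 blocks

Answer: 2 blocks, 18 active warps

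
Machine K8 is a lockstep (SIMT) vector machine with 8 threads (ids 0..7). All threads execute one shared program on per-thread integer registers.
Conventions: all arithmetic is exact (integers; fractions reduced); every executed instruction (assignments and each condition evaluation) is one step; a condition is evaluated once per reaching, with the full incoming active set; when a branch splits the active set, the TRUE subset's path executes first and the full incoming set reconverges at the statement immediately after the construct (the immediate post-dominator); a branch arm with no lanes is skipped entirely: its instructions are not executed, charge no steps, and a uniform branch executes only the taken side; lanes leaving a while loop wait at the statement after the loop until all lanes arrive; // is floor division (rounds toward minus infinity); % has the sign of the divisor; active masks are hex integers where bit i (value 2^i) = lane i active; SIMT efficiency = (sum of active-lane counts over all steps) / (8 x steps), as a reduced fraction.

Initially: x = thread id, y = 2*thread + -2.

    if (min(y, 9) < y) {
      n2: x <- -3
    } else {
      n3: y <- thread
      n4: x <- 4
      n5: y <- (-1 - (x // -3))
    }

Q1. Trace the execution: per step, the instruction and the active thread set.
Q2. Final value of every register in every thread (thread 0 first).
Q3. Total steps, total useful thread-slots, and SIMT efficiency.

step 0: eval (min(y, 9) < y)         0xff
step 1: x <- -3                      0xc0
step 2: y <- thread                  0x3f
step 3: x <- 4                       0x3f
step 4: y <- (-1 - (x // -3))        0x3f

Answer: 5 steps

x: 4,4,4,4,4,4,-3,-3
y: 1,1,1,1,1,1,10,12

steps = 5; useful = 28; efficiency = 28/40 = 7/10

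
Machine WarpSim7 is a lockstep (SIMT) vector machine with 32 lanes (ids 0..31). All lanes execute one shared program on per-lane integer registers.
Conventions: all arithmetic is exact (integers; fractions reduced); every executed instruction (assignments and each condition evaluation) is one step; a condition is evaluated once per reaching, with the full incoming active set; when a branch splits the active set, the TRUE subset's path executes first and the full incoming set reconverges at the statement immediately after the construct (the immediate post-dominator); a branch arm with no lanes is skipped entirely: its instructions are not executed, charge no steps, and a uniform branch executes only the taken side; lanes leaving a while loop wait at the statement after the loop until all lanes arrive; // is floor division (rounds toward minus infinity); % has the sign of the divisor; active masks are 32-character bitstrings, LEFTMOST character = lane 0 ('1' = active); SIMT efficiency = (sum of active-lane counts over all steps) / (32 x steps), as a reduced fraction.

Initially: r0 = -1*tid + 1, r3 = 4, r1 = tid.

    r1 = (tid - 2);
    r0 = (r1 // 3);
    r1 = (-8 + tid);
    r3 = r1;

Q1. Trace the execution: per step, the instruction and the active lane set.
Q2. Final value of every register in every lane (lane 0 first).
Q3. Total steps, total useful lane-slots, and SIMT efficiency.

step 0: r1 <- (tid - 2)              11111111111111111111111111111111
step 1: r0 <- (r1 // 3)              11111111111111111111111111111111
step 2: r1 <- (-8 + tid)             11111111111111111111111111111111
step 3: r3 <- r1                     11111111111111111111111111111111

Answer: 4 steps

r0: -1,-1,0,0,0,1,1,1,2,2,2,3,3,3,4,4,4,5,5,5,6,6,6,7,7,7,8,8,8,9,9,9
r3: -8,-7,-6,-5,-4,-3,-2,-1,0,1,2,3,4,5,6,7,8,9,10,11,12,13,14,15,16,17,18,19,20,21,22,23
r1: -8,-7,-6,-5,-4,-3,-2,-1,0,1,2,3,4,5,6,7,8,9,10,11,12,13,14,15,16,17,18,19,20,21,22,23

steps = 4; useful = 128; efficiency = 128/128 = 1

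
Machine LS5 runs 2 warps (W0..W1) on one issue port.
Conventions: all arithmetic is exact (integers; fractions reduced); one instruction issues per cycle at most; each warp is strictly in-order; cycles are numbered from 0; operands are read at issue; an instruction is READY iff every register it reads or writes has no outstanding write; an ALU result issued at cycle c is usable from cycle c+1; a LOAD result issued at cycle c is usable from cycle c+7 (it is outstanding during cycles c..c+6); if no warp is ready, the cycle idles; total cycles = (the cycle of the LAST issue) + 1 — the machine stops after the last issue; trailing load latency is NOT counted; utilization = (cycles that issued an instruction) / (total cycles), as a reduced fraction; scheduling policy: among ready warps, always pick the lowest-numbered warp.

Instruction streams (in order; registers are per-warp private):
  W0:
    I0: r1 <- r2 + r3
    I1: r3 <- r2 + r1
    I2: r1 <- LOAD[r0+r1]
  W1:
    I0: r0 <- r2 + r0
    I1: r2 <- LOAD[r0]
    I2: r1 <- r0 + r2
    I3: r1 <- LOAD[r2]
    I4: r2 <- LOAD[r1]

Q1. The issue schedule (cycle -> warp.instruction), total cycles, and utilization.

cycle 0: W0.I0
cycle 1: W0.I1
cycle 2: W0.I2
cycle 3: W1.I0
cycle 4: W1.I1
cycle 5: idle
cycle 6: idle
cycle 7: idle
cycle 8: idle
cycle 9: idle
cycle 10: idle
cycle 11: W1.I2
cycle 12: W1.I3
cycle 13: idle
cycle 14: idle
cycle 15: idle
cycle 16: idle
cycle 17: idle
cycle 18: idle
cycle 19: W1.I4

Answer: 20 cycles, utilization 2/5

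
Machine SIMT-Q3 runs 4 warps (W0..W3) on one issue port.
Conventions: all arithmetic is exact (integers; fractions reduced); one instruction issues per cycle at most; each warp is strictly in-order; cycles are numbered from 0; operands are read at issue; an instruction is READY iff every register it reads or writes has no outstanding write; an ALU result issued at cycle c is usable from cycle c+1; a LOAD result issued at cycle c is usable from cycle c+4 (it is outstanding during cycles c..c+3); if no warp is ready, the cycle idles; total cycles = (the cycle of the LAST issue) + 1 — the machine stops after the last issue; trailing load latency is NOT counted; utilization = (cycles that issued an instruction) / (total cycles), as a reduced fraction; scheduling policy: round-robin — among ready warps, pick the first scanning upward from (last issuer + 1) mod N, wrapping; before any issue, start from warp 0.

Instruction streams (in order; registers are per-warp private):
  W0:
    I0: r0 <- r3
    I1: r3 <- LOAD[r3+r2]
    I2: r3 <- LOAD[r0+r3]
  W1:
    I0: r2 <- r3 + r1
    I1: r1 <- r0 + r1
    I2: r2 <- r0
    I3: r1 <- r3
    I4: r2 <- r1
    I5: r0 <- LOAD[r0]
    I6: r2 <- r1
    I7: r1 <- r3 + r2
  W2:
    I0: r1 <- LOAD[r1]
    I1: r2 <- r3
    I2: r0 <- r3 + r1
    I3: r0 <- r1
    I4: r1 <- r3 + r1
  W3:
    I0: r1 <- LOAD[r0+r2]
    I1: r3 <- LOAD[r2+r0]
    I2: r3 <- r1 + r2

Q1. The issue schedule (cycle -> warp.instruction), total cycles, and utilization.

cycle 0: W0.I0
cycle 1: W1.I0
cycle 2: W2.I0
cycle 3: W3.I0
cycle 4: W0.I1
cycle 5: W1.I1
cycle 6: W2.I1
cycle 7: W3.I1
cycle 8: W0.I2
cycle 9: W1.I2
cycle 10: W2.I2
cycle 11: W3.I2
cycle 12: W1.I3
cycle 13: W2.I3
cycle 14: W1.I4
cycle 15: W2.I4
cycle 16: W1.I5
cycle 17: W1.I6
cycle 18: W1.I7

Answer: 19 cycles, utilization 1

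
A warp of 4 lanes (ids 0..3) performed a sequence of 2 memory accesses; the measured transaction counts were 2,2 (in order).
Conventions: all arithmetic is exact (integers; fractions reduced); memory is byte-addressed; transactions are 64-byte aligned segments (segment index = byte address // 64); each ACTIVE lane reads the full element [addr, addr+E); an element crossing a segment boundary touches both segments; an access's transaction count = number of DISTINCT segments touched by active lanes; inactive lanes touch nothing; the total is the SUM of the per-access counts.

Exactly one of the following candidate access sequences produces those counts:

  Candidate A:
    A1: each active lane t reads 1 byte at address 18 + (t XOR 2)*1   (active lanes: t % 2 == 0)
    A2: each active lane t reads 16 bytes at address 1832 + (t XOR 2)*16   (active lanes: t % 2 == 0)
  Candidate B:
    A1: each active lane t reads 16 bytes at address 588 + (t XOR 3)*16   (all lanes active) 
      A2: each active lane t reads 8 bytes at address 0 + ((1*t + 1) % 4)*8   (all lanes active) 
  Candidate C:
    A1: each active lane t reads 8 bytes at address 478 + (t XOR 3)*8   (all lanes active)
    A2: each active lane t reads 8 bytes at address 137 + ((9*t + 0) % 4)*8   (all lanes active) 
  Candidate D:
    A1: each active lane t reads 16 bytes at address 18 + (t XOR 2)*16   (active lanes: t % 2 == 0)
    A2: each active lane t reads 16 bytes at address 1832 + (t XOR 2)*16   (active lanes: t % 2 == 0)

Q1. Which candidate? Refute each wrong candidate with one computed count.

A: A1 gives 1 transaction, not 2
B: A2 gives 1 transaction, not 2
C: A1 gives 1 transaction, not 2
D: all counts match (2,2)

Answer: D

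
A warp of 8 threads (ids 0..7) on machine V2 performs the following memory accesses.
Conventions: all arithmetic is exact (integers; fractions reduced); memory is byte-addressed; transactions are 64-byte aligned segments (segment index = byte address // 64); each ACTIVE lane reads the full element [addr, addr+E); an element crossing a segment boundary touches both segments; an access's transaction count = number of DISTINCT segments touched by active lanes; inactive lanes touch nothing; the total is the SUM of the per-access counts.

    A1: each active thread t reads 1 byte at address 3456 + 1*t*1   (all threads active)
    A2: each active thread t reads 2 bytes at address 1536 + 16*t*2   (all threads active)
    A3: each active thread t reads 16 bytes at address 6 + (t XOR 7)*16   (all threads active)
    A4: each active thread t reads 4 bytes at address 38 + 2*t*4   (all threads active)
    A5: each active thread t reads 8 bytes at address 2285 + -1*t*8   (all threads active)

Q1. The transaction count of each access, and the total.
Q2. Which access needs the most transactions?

A1: 1 transaction
A2: 4 transactions
A3: 3 transactions
A4: 2 transactions
A5: 2 transactions

Answer: 1,4,3,2,2; total 12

Answer: A2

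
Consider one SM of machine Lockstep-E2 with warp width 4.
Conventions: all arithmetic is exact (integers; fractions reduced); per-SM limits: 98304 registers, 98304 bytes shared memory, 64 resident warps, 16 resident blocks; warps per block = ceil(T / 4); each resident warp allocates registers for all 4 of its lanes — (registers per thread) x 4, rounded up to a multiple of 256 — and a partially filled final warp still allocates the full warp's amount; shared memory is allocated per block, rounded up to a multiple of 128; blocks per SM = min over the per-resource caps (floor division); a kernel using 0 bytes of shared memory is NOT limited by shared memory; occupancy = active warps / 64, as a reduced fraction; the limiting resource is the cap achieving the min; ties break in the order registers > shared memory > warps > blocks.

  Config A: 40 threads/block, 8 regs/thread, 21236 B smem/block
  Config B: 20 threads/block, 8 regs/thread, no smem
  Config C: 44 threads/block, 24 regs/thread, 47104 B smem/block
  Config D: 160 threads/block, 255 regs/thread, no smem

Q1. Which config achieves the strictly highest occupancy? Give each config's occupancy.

occupancies: A 5/8, B 15/16, C 11/32, D 5/8

Answer: B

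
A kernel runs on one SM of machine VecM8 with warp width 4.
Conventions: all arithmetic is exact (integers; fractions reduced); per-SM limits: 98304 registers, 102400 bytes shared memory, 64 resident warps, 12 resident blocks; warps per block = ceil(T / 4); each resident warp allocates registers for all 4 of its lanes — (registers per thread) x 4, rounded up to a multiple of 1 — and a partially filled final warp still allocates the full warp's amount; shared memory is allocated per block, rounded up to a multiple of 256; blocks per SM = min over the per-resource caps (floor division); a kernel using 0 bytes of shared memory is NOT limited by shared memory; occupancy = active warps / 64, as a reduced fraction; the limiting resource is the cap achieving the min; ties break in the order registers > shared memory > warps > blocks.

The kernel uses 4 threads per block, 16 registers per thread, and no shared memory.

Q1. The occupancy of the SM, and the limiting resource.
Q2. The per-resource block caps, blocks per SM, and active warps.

Answer: occupancy 3/16, limited by blocks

registers: 1536 blocks
shared memory: no limit (kernel uses none)
warps: 64 blocks
blocks: 12 blocks

Answer: 12 blocks, 12 active warps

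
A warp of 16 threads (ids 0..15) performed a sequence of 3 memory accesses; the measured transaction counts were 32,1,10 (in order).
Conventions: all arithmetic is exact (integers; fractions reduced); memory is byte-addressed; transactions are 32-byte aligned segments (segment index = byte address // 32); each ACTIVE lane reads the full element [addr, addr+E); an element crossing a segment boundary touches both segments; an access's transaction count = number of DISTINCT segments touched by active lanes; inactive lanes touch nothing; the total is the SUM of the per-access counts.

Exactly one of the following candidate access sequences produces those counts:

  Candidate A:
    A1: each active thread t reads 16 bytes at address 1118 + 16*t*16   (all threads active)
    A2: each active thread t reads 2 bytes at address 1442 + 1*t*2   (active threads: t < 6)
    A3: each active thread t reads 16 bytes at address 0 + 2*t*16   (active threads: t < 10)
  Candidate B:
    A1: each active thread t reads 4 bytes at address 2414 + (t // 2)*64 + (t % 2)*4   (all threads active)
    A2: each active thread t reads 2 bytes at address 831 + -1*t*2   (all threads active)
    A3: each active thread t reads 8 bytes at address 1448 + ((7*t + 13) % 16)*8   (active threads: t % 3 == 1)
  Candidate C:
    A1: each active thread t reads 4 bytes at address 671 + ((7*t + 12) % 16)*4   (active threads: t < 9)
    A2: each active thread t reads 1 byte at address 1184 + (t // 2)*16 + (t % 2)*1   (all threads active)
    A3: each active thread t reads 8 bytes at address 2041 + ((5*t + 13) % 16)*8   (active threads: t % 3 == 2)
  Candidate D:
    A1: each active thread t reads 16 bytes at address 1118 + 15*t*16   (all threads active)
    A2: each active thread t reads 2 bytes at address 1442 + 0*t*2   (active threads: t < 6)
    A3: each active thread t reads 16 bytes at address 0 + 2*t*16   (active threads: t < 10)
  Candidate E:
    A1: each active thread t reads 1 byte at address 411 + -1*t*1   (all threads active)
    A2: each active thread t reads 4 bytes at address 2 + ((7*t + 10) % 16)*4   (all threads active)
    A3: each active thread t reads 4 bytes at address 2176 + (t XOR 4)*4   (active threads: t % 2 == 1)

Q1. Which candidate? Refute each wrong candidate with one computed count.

B: A1 gives 8 transactions, not 32
C: A1 gives 2 transactions, not 32
D: A1 gives 24 transactions, not 32
E: A1 gives 1 transaction, not 32
A: all counts match (32,1,10)

Answer: A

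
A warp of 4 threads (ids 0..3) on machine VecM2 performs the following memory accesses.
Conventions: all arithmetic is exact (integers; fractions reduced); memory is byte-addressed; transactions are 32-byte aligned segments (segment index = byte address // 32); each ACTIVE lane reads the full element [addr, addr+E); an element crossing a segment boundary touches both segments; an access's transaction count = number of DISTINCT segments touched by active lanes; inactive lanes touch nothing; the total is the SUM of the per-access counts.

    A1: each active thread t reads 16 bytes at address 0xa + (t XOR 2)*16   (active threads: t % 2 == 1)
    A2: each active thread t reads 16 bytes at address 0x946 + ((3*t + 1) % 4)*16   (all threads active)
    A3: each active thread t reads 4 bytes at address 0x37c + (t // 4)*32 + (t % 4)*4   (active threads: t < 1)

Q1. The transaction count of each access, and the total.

A1: 3 transactions
A2: 3 transactions
A3: 1 transaction

Answer: 3,3,1; total 7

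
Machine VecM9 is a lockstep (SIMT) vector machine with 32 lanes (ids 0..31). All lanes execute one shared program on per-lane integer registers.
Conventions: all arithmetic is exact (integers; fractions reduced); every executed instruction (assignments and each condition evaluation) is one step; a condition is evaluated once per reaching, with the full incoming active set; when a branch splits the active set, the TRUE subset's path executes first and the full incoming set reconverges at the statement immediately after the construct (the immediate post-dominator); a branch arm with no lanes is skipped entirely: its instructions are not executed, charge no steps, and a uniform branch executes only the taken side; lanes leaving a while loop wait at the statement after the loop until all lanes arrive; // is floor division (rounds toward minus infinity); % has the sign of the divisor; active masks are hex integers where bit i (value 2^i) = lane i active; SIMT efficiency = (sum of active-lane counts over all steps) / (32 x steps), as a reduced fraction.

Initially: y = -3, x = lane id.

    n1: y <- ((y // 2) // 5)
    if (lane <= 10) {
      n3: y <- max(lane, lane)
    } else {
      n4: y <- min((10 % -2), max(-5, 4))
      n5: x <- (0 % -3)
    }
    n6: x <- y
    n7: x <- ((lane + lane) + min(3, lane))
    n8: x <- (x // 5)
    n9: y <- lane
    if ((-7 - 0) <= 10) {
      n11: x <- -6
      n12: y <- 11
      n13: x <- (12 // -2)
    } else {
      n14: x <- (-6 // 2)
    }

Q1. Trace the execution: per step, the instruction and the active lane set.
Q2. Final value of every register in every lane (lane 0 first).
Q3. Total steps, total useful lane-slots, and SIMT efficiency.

step 0: y <- ((y // 2) // 5)         0xffffffff
step 1: eval (lane <= 10)            0xffffffff
step 2: y <- max(lane, lane)         0x000007ff
step 3: y <- min((10 % -2), max(-5, 4)) 0xfffff800
step 4: x <- (0 % -3)                0xfffff800
step 5: x <- y                       0xffffffff
step 6: x <- ((lane + lane) + min(3, lane)) 0xffffffff
step 7: x <- (x // 5)                0xffffffff
step 8: y <- lane                    0xffffffff
step 9: eval ((-7 - 0) <= 10)        0xffffffff
step 10: x <- -6                      0xffffffff
step 11: y <- 11                      0xffffffff
step 12: x <- (12 // -2)              0xffffffff

Answer: 13 steps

y: 11,11,11,11,11,11,11,11,11,11,11,11,11,11,11,11,11,11,11,11,11,11,11,11,11,11,11,11,11,11,11,11
x: -6,-6,-6,-6,-6,-6,-6,-6,-6,-6,-6,-6,-6,-6,-6,-6,-6,-6,-6,-6,-6,-6,-6,-6,-6,-6,-6,-6,-6,-6,-6,-6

steps = 13; useful = 373; efficiency = 373/416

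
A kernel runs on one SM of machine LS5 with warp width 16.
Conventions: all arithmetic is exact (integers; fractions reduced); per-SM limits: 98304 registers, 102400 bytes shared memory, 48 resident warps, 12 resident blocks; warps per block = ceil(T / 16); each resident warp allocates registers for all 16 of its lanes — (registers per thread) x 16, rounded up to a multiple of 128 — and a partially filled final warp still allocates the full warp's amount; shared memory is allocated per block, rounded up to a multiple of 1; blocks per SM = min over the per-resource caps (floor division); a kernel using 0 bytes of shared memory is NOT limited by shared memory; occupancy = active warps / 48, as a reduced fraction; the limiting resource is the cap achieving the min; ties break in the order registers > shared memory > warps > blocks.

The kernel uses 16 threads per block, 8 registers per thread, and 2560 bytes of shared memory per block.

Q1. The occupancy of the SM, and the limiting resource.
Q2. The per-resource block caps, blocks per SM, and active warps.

Answer: occupancy 1/4, limited by blocks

registers: 768 blocks
shared memory: 40 blocks
warps: 48 blocks
blocks: 12 blocks

Answer: 12 blocks, 12 active warps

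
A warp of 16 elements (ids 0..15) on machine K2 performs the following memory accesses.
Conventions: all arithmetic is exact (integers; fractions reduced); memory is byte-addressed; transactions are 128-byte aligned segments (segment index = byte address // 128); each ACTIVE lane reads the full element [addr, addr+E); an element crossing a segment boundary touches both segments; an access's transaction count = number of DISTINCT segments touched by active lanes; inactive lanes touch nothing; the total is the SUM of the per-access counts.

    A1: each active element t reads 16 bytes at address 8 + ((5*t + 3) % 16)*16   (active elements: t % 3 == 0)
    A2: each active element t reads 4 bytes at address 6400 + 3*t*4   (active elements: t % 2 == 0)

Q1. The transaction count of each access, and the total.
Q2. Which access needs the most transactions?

A1: 3 transactions
A2: 2 transactions

Answer: 3,2; total 5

Answer: A1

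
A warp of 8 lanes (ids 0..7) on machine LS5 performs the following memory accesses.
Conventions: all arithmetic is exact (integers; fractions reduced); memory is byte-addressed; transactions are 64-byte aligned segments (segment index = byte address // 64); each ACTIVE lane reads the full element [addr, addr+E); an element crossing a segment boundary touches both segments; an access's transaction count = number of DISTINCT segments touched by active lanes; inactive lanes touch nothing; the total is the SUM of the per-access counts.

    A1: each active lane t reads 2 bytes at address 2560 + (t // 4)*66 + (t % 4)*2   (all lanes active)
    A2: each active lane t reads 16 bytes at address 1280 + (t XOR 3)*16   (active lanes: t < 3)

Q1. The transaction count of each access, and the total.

A1: 2 transactions
A2: 1 transaction

Answer: 2,1; total 3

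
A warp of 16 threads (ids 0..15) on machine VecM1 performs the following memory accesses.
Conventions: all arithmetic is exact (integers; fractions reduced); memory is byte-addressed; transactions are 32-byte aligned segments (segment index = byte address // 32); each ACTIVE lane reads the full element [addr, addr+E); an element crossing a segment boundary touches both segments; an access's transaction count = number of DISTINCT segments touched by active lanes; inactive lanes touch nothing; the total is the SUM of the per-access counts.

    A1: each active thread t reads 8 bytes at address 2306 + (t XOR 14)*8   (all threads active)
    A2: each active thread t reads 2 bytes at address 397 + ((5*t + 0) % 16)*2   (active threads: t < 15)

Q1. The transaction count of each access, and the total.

A1: 5 transactions
A2: 2 transactions

Answer: 5,2; total 7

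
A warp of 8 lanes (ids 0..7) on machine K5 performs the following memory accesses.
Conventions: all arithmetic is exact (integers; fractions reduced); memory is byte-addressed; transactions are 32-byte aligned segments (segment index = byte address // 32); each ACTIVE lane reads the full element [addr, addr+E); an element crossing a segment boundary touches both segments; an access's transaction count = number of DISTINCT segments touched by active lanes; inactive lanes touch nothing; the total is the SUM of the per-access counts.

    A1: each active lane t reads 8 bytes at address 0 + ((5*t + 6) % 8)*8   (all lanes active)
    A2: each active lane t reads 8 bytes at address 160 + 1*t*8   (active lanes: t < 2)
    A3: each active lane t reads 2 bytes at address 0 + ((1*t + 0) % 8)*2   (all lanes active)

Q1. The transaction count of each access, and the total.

A1: 2 transactions
A2: 1 transaction
A3: 1 transaction

Answer: 2,1,1; total 4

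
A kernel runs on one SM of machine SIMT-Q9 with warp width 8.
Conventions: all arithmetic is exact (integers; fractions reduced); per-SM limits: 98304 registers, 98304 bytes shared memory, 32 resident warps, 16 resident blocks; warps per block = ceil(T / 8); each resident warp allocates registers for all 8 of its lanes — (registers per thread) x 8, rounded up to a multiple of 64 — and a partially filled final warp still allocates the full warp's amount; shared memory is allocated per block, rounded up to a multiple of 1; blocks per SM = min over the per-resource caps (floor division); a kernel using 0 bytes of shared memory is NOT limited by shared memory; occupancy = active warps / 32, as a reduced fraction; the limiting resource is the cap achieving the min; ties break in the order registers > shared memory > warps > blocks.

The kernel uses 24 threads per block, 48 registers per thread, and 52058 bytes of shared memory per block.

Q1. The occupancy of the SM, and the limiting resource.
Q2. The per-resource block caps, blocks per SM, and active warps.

Answer: occupancy 3/32, limited by shared memory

registers: 85 blocks
shared memory: 1 block
warps: 10 blocks
blocks: 16 blocks

Answer: 1 block, 3 active warps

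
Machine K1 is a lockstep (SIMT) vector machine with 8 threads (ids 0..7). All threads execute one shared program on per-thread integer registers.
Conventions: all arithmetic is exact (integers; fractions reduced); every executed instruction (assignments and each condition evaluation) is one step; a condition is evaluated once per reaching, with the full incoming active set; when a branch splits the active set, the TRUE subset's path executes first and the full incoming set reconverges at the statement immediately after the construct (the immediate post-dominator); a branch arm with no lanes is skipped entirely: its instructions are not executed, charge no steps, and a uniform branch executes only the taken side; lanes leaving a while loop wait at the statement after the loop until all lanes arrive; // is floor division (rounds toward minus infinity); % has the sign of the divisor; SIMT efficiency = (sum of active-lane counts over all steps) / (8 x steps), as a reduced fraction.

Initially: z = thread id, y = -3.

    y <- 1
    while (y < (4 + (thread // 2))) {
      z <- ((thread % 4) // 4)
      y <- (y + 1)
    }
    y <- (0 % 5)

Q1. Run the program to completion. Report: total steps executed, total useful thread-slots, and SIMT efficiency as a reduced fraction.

Answer: 21 steps, 132 useful, 11/14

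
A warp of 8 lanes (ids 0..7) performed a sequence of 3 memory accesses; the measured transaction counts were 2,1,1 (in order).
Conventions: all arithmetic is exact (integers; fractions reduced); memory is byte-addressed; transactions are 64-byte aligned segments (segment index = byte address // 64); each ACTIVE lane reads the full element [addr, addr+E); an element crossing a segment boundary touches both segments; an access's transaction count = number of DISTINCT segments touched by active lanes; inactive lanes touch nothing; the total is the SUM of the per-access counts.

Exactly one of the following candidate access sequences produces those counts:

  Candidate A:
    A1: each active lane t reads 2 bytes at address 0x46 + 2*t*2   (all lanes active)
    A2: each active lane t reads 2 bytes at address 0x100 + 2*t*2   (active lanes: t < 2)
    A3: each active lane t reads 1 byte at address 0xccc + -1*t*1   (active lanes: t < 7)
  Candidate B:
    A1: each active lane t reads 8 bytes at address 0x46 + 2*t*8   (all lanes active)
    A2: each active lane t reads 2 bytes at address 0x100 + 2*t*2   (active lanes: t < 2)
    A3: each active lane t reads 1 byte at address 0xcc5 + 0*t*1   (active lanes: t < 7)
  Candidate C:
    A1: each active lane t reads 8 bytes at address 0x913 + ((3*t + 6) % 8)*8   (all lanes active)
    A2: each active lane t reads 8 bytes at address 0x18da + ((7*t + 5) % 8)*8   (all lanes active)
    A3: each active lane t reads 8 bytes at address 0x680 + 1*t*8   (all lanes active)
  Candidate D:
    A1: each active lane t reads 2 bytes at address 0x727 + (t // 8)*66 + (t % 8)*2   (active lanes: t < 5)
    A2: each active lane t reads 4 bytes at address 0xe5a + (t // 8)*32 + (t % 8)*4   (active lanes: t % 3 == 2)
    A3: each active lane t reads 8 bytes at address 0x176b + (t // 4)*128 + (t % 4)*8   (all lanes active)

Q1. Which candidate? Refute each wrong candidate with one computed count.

A: A1 gives 1 transaction, not 2
C: A2 gives 2 transactions, not 1
D: A1 gives 1 transaction, not 2
B: all counts match (2,1,1)

Answer: B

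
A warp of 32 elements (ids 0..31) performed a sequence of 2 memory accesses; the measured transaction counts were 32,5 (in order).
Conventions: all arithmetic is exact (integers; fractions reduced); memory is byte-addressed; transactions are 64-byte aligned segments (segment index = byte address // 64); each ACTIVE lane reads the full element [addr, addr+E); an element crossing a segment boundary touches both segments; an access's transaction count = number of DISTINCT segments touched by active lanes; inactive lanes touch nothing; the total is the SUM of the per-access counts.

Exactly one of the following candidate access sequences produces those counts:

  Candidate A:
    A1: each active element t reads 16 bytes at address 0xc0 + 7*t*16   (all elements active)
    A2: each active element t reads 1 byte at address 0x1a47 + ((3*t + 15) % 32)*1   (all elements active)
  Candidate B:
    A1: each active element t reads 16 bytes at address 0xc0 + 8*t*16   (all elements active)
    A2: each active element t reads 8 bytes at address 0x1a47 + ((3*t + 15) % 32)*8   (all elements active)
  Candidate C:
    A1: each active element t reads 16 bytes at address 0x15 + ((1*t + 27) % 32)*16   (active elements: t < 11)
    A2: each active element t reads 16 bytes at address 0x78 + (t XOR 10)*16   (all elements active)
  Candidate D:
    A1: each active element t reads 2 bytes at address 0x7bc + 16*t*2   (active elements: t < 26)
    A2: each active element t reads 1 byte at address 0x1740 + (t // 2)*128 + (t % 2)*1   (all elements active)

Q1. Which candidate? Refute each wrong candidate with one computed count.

A: A2 gives 1 transaction, not 5
C: A1 gives 4 transactions, not 32
D: A1 gives 14 transactions, not 32
B: all counts match (32,5)

Answer: B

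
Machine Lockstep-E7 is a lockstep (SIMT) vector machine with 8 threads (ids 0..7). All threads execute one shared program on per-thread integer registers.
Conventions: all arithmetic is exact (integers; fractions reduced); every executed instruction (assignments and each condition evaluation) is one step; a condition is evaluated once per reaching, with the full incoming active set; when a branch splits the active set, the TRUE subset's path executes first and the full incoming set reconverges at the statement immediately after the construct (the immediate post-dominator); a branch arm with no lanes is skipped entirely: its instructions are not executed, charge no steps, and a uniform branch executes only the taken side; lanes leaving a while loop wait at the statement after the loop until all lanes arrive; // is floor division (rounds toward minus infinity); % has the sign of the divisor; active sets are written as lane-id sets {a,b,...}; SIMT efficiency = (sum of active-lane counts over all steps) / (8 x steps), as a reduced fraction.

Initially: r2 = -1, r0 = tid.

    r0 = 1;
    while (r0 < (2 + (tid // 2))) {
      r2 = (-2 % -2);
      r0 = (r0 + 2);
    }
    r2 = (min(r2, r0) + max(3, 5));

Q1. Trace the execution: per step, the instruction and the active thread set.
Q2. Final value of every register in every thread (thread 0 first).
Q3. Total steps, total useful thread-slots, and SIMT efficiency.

step 0: r0 <- 1                      {0,1,2,3,4,5,6,7}
step 1: eval (r0 < (2 + (tid // 2))) {0,1,2,3,4,5,6,7}
step 2: r2 <- (-2 % -2)              {0,1,2,3,4,5,6,7}
step 3: r0 <- (r0 + 2)               {0,1,2,3,4,5,6,7}
step 4: eval (r0 < (2 + (tid // 2))) {0,1,2,3,4,5,6,7}
step 5: r2 <- (-2 % -2)              {4,5,6,7}
step 6: r0 <- (r0 + 2)               {4,5,6,7}
step 7: eval (r0 < (2 + (tid // 2))) {4,5,6,7}
step 8: r2 <- (min(r2, r0) + max(3, 5)) {0,1,2,3,4,5,6,7}

Answer: 9 steps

r2: 5,5,5,5,5,5,5,5
r0: 3,3,3,3,5,5,5,5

steps = 9; useful = 60; efficiency = 60/72 = 5/6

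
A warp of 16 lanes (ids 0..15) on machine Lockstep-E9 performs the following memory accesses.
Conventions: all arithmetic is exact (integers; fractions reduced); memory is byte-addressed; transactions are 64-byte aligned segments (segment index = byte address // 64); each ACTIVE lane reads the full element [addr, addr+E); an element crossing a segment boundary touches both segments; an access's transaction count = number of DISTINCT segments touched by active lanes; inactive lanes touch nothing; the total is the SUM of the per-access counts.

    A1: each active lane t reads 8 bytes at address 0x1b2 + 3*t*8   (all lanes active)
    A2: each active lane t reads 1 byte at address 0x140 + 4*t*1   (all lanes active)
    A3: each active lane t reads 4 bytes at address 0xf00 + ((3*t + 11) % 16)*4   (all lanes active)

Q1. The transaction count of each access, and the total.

A1: 7 transactions
A2: 1 transaction
A3: 1 transaction

Answer: 7,1,1; total 9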